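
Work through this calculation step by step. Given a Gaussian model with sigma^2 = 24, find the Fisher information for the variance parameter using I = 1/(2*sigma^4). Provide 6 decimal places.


Fisher information for variance: I(sigma^2) = 1/(2*sigma^4).
sigma^2 = 24, so sigma^4 = 576.
I = 1/(2*576) = 1/1152 = 0.000868

0.000868


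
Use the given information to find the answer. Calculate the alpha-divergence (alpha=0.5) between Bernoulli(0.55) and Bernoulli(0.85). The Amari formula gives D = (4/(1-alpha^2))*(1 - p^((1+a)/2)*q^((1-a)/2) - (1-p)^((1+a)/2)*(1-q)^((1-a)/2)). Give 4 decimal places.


Amari alpha-divergence:
D = (4/(1-alpha^2))*(1 - p^((1+a)/2)*q^((1-a)/2) - (1-p)^((1+a)/2)*(1-q)^((1-a)/2)).
alpha = 0.5, p = 0.55, q = 0.85.
e1 = (1+alpha)/2 = 0.75, e2 = (1-alpha)/2 = 0.25.
t1 = p^e1 * q^e2 = 0.55^0.75 * 0.85^0.25 = 0.613235.
t2 = (1-p)^e1 * (1-q)^e2 = 0.45^0.75 * 0.15^0.25 = 0.341926.
4/(1-alpha^2) = 5.333333.
D = 5.333333*(1 - 0.613235 - 0.341926) = 0.2391

0.2391


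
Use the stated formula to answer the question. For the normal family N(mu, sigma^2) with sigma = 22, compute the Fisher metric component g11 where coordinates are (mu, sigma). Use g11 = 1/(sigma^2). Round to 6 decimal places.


For the 2-parameter normal family, the Fisher metric has:
  g11 = 1/sigma^2, g22 = 2/sigma^2.
sigma = 22, sigma^2 = 484.
g11 = 0.002066

0.002066


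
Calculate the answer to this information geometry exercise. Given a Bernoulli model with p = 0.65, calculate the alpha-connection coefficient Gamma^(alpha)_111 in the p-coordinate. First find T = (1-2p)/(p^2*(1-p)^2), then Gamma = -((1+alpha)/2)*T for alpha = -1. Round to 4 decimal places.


Skewness (Amari-Chentsov) tensor: T = (1-2p)/(p^2*(1-p)^2).
p = 0.65, 1-2p = -0.3, p^2 = 0.4225, (1-p)^2 = 0.1225.
T = -0.3/(0.4225 * 0.1225) = -5.796401.
In the p-coordinate, Gamma^(alpha) = Gamma^(0) - (alpha/2)*T with Gamma^(0) = (1/2)*g'(p) = -T/2,
so Gamma^(alpha) = -((1+alpha)/2)*T.
alpha = -1, -(1+alpha)/2 = 0.0.
Gamma = 0.0 * -5.796401 = 0.0000

0.0000


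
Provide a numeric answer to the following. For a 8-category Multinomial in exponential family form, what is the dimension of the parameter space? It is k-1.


Exponential family dimension calculation:
For Multinomial with k=8 categories, dim = k-1 = 7.

7


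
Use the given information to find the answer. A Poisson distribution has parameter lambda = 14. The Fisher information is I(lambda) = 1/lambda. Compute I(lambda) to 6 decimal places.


Fisher information for Poisson: I(lambda) = 1/lambda.
lambda = 14.
I(lambda) = 1/14 = 0.071429

0.071429


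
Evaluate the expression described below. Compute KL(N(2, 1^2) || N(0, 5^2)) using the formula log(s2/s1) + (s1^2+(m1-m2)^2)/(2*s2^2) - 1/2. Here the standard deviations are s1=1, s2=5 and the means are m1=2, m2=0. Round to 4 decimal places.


KL divergence between normal distributions:
KL = log(s2/s1) + (s1^2 + (m1-m2)^2)/(2*s2^2) - 1/2.
log(5/1) = 1.609438.
(1^2 + (2-0)^2)/(2*5^2) = (1 + 4)/50 = 0.1.
KL = 1.609438 + 0.1 - 0.5 = 1.2094

1.2094


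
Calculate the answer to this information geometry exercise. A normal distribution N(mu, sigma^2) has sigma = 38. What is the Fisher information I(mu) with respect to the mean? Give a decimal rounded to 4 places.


The Fisher information for the mean of a normal distribution is I(mu) = 1/sigma^2.
sigma = 38, so sigma^2 = 1444.
I(mu) = 1/1444 = 0.0007

0.0007


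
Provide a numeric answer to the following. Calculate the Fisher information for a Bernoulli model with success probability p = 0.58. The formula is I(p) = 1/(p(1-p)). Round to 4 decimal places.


For Bernoulli(p), Fisher information is I(p) = 1/(p*(1-p)).
p = 0.58, 1-p = 0.42.
p*(1-p) = 0.2436.
I(p) = 1/0.2436 = 4.1051

4.1051


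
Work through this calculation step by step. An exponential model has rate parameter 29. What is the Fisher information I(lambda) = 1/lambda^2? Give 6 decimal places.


Fisher information for exponential: I(lambda) = 1/lambda^2.
lambda = 29, lambda^2 = 841.
I = 1/841 = 0.001189

0.001189


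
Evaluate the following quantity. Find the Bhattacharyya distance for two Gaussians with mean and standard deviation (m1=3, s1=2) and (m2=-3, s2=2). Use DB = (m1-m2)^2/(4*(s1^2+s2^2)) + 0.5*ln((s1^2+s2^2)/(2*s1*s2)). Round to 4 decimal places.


Bhattacharyya distance between two Gaussians:
DB = (m1-m2)^2/(4*(s1^2+s2^2)) + (1/2)*ln((s1^2+s2^2)/(2*s1*s2)).
(m1-m2)^2 = (6)^2 = 36.
s1^2+s2^2 = 4 + 4 = 8.
term1 = 36/32 = 1.125.
term2 = 0.5*ln(8/8.0) = 0.0.
DB = 1.125 + 0.0 = 1.1250

1.1250


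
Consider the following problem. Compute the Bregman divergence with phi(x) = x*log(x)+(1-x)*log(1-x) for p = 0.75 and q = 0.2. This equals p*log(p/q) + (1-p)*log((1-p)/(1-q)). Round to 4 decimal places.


Bregman divergence with negative entropy generator:
D = p*log(p/q) + (1-p)*log((1-p)/(1-q)).
p = 0.75, q = 0.2.
p*log(p/q) = 0.75*log(0.75/0.2) = 0.991317.
(1-p)*log((1-p)/(1-q)) = 0.25*log(0.25/0.8) = -0.290788.
D = 0.991317 + -0.290788 = 0.7005

0.7005


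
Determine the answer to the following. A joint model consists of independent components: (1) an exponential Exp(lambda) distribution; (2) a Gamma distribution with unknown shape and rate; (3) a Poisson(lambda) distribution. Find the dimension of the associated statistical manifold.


The dimension of a statistical manifold equals the number of free
(independent) real parameters of the model. For a product of independent
blocks the parameter counts add.
- exponential (lambda): 1.
- Gamma (shape, rate): 2.
- Poisson (lambda): 1.
Total = 1 + 2 + 1 = 4.
Dimension = 4

4


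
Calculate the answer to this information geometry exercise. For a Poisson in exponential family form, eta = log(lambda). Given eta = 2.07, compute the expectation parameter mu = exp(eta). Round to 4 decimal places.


Expectation parameter for Poisson exponential family:
mu = exp(eta).
eta = 2.07.
mu = exp(2.07) = 7.9248

7.9248


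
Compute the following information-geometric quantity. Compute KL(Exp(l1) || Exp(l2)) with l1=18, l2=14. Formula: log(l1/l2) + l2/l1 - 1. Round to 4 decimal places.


KL divergence for exponential family:
KL = log(l1/l2) + l2/l1 - 1.
log(18/14) = 0.251314.
14/18 = 0.777778.
KL = 0.251314 + 0.777778 - 1 = 0.0291

0.0291


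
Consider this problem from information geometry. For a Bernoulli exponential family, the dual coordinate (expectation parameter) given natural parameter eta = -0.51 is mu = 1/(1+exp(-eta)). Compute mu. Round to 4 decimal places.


Dual coordinate (expectation parameter) for Bernoulli:
mu = 1/(1+exp(-eta)).
eta = -0.51.
exp(-eta) = exp(0.51) = 1.665291.
mu = 1/(1+1.665291) = 0.3752

0.3752


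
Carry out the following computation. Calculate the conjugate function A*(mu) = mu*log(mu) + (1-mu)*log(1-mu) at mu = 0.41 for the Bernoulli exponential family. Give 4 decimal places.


Legendre transform for Bernoulli:
A*(mu) = mu*log(mu) + (1-mu)*log(1-mu).
mu = 0.41, 1-mu = 0.59.
mu*log(mu) = 0.41*log(0.41) = -0.365555.
(1-mu)*log(1-mu) = 0.59*log(0.59) = -0.311303.
A* = -0.365555 + -0.311303 = -0.6769

-0.6769


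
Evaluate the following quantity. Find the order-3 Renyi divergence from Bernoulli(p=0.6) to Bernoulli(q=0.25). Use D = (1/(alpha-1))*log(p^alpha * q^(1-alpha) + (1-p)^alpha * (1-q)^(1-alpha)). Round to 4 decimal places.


Renyi divergence of order alpha between Bernoulli distributions:
D = (1/(alpha-1))*log(p^alpha * q^(1-alpha) + (1-p)^alpha * (1-q)^(1-alpha)).
alpha = 3, p = 0.6, q = 0.25.
p^alpha * q^(1-alpha) = 0.6^3 * 0.25^-2 = 3.456.
(1-p)^alpha * (1-q)^(1-alpha) = 0.4^3 * 0.75^-2 = 0.113778.
sum = 3.456 + 0.113778 = 3.569778.
D = (1/2)*log(3.569778) = 0.6363

0.6363


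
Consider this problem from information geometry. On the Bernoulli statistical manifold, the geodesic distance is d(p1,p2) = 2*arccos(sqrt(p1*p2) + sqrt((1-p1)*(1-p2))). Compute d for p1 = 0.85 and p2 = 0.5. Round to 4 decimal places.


Geodesic distance on Bernoulli manifold:
d(p1,p2) = 2*arccos(sqrt(p1*p2) + sqrt((1-p1)*(1-p2))).
sqrt(p1*p2) = sqrt(0.85*0.5) = 0.65192.
sqrt((1-p1)*(1-p2)) = sqrt(0.15*0.5) = 0.273861.
arg = 0.65192 + 0.273861 = 0.925782.
d = 2*arccos(0.925782) = 0.7754

0.7754


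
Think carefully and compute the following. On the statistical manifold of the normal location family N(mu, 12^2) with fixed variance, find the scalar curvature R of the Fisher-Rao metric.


This family has a single free parameter, so its statistical manifold
is 1-dimensional. The Riemann curvature tensor of any 1-dimensional
Riemannian manifold vanishes identically, so R = 0.

0


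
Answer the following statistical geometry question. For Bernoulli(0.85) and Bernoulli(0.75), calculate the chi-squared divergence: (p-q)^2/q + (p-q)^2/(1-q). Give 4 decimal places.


Chi-squared divergence between Bernoulli distributions:
chi^2 = (p-q)^2/q + (p-q)^2/(1-q).
p = 0.85, q = 0.75, p-q = 0.1.
(p-q)^2 = 0.01.
term1 = 0.01/0.75 = 0.013333.
term2 = 0.01/0.25 = 0.04.
chi^2 = 0.013333 + 0.04 = 0.0533

0.0533


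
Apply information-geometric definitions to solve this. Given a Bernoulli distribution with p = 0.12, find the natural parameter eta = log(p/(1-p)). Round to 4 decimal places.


Natural parameter for Bernoulli: eta = log(p/(1-p)).
p = 0.12, 1-p = 0.88.
p/(1-p) = 0.136364.
eta = log(0.136364) = -1.9924

-1.9924


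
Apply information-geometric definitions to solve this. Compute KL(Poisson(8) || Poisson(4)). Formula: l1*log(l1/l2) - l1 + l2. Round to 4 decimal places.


KL divergence for Poisson:
KL = l1*log(l1/l2) - l1 + l2.
l1 = 8, l2 = 4.
log(8/4) = 0.693147.
l1*log(l1/l2) = 8 * 0.693147 = 5.545177.
KL = 5.545177 - 8 + 4 = 1.5452

1.5452


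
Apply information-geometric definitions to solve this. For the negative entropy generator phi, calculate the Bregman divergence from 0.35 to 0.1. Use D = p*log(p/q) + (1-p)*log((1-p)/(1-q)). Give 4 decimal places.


Bregman divergence with negative entropy generator:
D = p*log(p/q) + (1-p)*log((1-p)/(1-q)).
p = 0.35, q = 0.1.
p*log(p/q) = 0.35*log(0.35/0.1) = 0.438467.
(1-p)*log((1-p)/(1-q)) = 0.65*log(0.65/0.9) = -0.211525.
D = 0.438467 + -0.211525 = 0.2269

0.2269


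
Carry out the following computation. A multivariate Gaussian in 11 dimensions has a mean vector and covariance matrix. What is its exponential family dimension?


Exponential family dimension calculation:
For 11-dim MVN: mean has 11 params, covariance has 11*12/2 = 66 unique entries.
Total dim = 11 + 66 = 77.

77


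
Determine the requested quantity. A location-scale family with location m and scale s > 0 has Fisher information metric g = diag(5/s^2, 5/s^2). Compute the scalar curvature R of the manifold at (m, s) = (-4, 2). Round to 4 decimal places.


The metric has the form g = (A dm^2 + B ds^2)/s^2 with A = 5, B = 5.
Substitute u = sqrt(A/B)*m: g = B*(du^2 + ds^2)/s^2, i.e. B times the
Poincare upper half-plane metric, which has constant Gaussian curvature -1.
Scaling a 2D metric by a constant c divides the Gaussian curvature by c,
so K = -1/B = -1/(5) = -0.2000 everywhere (the point (m, s) = (-4, 2) is irrelevant:
the curvature is constant).
Scalar curvature in dimension 2: R = 2K = -2/(5) = -0.4000.

-0.4000


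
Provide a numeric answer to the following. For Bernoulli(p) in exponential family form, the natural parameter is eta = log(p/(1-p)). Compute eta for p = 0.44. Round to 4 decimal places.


Natural parameter for Bernoulli: eta = log(p/(1-p)).
p = 0.44, 1-p = 0.56.
p/(1-p) = 0.785714.
eta = log(0.785714) = -0.2412

-0.2412


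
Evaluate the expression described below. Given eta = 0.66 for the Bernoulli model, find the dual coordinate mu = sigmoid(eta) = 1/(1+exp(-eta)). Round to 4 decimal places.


Dual coordinate (expectation parameter) for Bernoulli:
mu = 1/(1+exp(-eta)).
eta = 0.66.
exp(-eta) = exp(-0.66) = 0.516851.
mu = 1/(1+0.516851) = 0.6593

0.6593


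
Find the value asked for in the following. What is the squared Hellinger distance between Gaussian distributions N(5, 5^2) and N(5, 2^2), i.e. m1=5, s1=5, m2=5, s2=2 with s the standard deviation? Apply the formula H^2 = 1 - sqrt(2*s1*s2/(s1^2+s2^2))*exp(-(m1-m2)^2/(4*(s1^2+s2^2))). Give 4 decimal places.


Squared Hellinger distance for Gaussians:
H^2 = 1 - sqrt(2*s1*s2/(s1^2+s2^2)) * exp(-(m1-m2)^2/(4*(s1^2+s2^2))).
s1^2 = 25, s2^2 = 4, s1^2+s2^2 = 29.
sqrt(2*5*2/(29)) = 0.830455.
(m1-m2)^2 = (0)^2 = 0.
exp(-0/(4*29)) = exp(0.0) = 1.0.
H^2 = 1 - 0.830455*1.0 = 0.1695

0.1695


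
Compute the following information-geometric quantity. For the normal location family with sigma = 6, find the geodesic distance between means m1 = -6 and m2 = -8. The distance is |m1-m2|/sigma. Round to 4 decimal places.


On the fixed-variance normal subfamily, geodesic distance = |m1-m2|/sigma.
|-6 - -8| = 2.
sigma = 6.
d = 2/6 = 0.3333

0.3333


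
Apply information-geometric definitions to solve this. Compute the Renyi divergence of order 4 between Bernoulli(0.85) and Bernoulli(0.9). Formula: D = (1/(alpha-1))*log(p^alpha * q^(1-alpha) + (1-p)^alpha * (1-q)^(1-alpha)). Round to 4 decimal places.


Renyi divergence of order alpha between Bernoulli distributions:
D = (1/(alpha-1))*log(p^alpha * q^(1-alpha) + (1-p)^alpha * (1-q)^(1-alpha)).
alpha = 4, p = 0.85, q = 0.9.
p^alpha * q^(1-alpha) = 0.85^4 * 0.9^-3 = 0.716058.
(1-p)^alpha * (1-q)^(1-alpha) = 0.15^4 * 0.1^-3 = 0.50625.
sum = 0.716058 + 0.50625 = 1.222308.
D = (1/3)*log(1.222308) = 0.0669

0.0669


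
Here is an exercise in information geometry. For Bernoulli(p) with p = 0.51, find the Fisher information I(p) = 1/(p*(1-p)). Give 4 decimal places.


For Bernoulli(p), Fisher information is I(p) = 1/(p*(1-p)).
p = 0.51, 1-p = 0.49.
p*(1-p) = 0.2499.
I(p) = 1/0.2499 = 4.0016

4.0016


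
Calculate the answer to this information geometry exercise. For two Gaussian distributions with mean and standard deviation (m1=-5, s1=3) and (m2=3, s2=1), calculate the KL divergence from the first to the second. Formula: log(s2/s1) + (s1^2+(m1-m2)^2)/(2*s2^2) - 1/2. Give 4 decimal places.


KL divergence between normal distributions:
KL = log(s2/s1) + (s1^2 + (m1-m2)^2)/(2*s2^2) - 1/2.
log(1/3) = -1.098612.
(3^2 + (-5-3)^2)/(2*1^2) = (9 + 64)/2 = 36.5.
KL = -1.098612 + 36.5 - 0.5 = 34.9014

34.9014


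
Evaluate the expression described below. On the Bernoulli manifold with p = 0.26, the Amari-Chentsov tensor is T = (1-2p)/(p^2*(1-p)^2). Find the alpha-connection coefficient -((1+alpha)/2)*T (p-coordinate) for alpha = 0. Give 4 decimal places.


Skewness (Amari-Chentsov) tensor: T = (1-2p)/(p^2*(1-p)^2).
p = 0.26, 1-2p = 0.48, p^2 = 0.0676, (1-p)^2 = 0.5476.
T = 0.48/(0.0676 * 0.5476) = 12.966749.
In the p-coordinate, Gamma^(alpha) = Gamma^(0) - (alpha/2)*T with Gamma^(0) = (1/2)*g'(p) = -T/2,
so Gamma^(alpha) = -((1+alpha)/2)*T.
alpha = 0, -(1+alpha)/2 = -0.5.
Gamma = -0.5 * 12.966749 = -6.4834

-6.4834


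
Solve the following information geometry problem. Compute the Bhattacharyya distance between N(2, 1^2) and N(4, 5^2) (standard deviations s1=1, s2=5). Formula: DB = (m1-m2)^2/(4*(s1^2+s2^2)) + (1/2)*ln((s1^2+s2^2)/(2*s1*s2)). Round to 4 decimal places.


Bhattacharyya distance between two Gaussians:
DB = (m1-m2)^2/(4*(s1^2+s2^2)) + (1/2)*ln((s1^2+s2^2)/(2*s1*s2)).
(m1-m2)^2 = (-2)^2 = 4.
s1^2+s2^2 = 1 + 25 = 26.
term1 = 4/104 = 0.038462.
term2 = 0.5*ln(26/10.0) = 0.477756.
DB = 0.038462 + 0.477756 = 0.5162

0.5162


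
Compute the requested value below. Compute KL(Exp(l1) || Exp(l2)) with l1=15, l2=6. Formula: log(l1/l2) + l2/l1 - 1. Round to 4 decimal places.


KL divergence for exponential family:
KL = log(l1/l2) + l2/l1 - 1.
log(15/6) = 0.916291.
6/15 = 0.4.
KL = 0.916291 + 0.4 - 1 = 0.3163

0.3163


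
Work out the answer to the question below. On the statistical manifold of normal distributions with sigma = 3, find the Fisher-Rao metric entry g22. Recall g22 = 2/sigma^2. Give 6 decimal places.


For the 2-parameter normal family, the Fisher metric has:
  g11 = 1/sigma^2, g22 = 2/sigma^2.
sigma = 3, sigma^2 = 9.
g22 = 0.222222

0.222222


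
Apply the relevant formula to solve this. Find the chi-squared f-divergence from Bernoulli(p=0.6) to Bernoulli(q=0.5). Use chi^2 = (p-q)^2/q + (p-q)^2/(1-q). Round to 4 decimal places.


Chi-squared divergence between Bernoulli distributions:
chi^2 = (p-q)^2/q + (p-q)^2/(1-q).
p = 0.6, q = 0.5, p-q = 0.1.
(p-q)^2 = 0.01.
term1 = 0.01/0.5 = 0.02.
term2 = 0.01/0.5 = 0.02.
chi^2 = 0.02 + 0.02 = 0.0400

0.0400


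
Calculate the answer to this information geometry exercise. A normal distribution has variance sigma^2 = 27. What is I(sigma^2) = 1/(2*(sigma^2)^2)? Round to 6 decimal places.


Fisher information for variance: I(sigma^2) = 1/(2*sigma^4).
sigma^2 = 27, so sigma^4 = 729.
I = 1/(2*729) = 1/1458 = 0.000686

0.000686


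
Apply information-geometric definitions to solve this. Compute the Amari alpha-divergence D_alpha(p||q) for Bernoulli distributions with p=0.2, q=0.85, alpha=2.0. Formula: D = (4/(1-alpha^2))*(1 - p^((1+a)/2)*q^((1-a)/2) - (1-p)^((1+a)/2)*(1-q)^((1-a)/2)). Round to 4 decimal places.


Amari alpha-divergence:
D = (4/(1-alpha^2))*(1 - p^((1+a)/2)*q^((1-a)/2) - (1-p)^((1+a)/2)*(1-q)^((1-a)/2)).
alpha = 2.0, p = 0.2, q = 0.85.
e1 = (1+alpha)/2 = 1.5, e2 = (1-alpha)/2 = -0.5.
t1 = p^e1 * q^e2 = 0.2^1.5 * 0.85^-0.5 = 0.097014.
t2 = (1-p)^e1 * (1-q)^e2 = 0.8^1.5 * 0.15^-0.5 = 1.847521.
4/(1-alpha^2) = -1.333333.
D = -1.333333*(1 - 0.097014 - 1.847521) = 1.2594

1.2594


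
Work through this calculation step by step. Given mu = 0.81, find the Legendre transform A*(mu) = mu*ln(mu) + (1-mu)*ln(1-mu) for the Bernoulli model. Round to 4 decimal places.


Legendre transform for Bernoulli:
A*(mu) = mu*log(mu) + (1-mu)*log(1-mu).
mu = 0.81, 1-mu = 0.19.
mu*log(mu) = 0.81*log(0.81) = -0.170684.
(1-mu)*log(1-mu) = 0.19*log(0.19) = -0.315539.
A* = -0.170684 + -0.315539 = -0.4862

-0.4862


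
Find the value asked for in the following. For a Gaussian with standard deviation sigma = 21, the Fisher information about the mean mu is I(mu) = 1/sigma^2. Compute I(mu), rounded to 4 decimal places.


The Fisher information for the mean of a normal distribution is I(mu) = 1/sigma^2.
sigma = 21, so sigma^2 = 441.
I(mu) = 1/441 = 0.0023

0.0023


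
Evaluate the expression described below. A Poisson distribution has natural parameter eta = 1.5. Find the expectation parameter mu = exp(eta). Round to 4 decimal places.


Expectation parameter for Poisson exponential family:
mu = exp(eta).
eta = 1.5.
mu = exp(1.5) = 4.4817

4.4817


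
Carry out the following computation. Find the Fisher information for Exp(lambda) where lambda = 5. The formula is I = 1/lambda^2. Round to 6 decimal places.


Fisher information for exponential: I(lambda) = 1/lambda^2.
lambda = 5, lambda^2 = 25.
I = 1/25 = 0.040000

0.040000


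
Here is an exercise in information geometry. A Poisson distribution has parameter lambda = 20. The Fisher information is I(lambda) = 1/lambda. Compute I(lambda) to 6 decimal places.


Fisher information for Poisson: I(lambda) = 1/lambda.
lambda = 20.
I(lambda) = 1/20 = 0.050000

0.050000


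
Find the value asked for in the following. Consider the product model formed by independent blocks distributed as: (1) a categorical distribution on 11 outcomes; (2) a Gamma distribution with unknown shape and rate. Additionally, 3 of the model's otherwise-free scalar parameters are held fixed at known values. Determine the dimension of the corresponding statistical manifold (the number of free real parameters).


The dimension of a statistical manifold equals the number of free
(independent) real parameters of the model. For a product of independent
blocks the parameter counts add.
- categorical on 11 outcomes (probabilities sum to 1): 11-1 = 10.
- Gamma (shape, rate): 2.
Total = 10 + 2 = 12.
3 parameter(s) fixed at known values: 12 - 3 = 9.
Dimension = 9

9


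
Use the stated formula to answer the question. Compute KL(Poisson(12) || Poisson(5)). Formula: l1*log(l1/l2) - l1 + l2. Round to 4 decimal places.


KL divergence for Poisson:
KL = l1*log(l1/l2) - l1 + l2.
l1 = 12, l2 = 5.
log(12/5) = 0.875469.
l1*log(l1/l2) = 12 * 0.875469 = 10.505625.
KL = 10.505625 - 12 + 5 = 3.5056

3.5056


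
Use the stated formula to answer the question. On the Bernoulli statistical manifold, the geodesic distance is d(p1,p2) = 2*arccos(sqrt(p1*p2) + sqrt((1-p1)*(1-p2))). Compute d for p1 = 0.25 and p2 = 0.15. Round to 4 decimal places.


Geodesic distance on Bernoulli manifold:
d(p1,p2) = 2*arccos(sqrt(p1*p2) + sqrt((1-p1)*(1-p2))).
sqrt(p1*p2) = sqrt(0.25*0.15) = 0.193649.
sqrt((1-p1)*(1-p2)) = sqrt(0.75*0.85) = 0.798436.
arg = 0.193649 + 0.798436 = 0.992085.
d = 2*arccos(0.992085) = 0.2518

0.2518


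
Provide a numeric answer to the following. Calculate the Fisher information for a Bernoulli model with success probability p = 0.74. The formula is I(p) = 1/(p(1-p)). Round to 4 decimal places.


For Bernoulli(p), Fisher information is I(p) = 1/(p*(1-p)).
p = 0.74, 1-p = 0.26.
p*(1-p) = 0.1924.
I(p) = 1/0.1924 = 5.1975

5.1975


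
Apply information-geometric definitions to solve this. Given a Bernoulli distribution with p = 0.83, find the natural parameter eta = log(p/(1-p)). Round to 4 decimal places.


Natural parameter for Bernoulli: eta = log(p/(1-p)).
p = 0.83, 1-p = 0.17.
p/(1-p) = 4.882353.
eta = log(4.882353) = 1.5856

1.5856


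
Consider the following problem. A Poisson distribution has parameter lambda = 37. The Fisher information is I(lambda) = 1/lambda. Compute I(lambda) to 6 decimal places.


Fisher information for Poisson: I(lambda) = 1/lambda.
lambda = 37.
I(lambda) = 1/37 = 0.027027

0.027027


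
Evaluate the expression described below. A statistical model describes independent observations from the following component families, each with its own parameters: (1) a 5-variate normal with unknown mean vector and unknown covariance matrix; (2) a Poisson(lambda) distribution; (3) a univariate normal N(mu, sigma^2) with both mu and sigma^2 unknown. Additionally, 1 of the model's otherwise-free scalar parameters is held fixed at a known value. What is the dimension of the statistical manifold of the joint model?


The dimension of a statistical manifold equals the number of free
(independent) real parameters of the model. For a product of independent
blocks the parameter counts add.
- 5-variate normal: 5 (mean) + 5*6/2 = 15 (symmetric covariance) = 20.
- Poisson (lambda): 1.
- normal (mu, sigma^2): 2.
Total = 20 + 1 + 2 = 23.
1 parameter(s) fixed at known values: 23 - 1 = 22.
Dimension = 22

22


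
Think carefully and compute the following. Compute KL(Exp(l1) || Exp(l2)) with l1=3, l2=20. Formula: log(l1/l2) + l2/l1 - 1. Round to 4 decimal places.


KL divergence for exponential family:
KL = log(l1/l2) + l2/l1 - 1.
log(3/20) = -1.89712.
20/3 = 6.666667.
KL = -1.89712 + 6.666667 - 1 = 3.7695

3.7695


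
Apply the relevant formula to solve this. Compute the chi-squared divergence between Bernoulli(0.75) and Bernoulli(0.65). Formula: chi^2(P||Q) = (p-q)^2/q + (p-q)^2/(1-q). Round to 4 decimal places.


Chi-squared divergence between Bernoulli distributions:
chi^2 = (p-q)^2/q + (p-q)^2/(1-q).
p = 0.75, q = 0.65, p-q = 0.1.
(p-q)^2 = 0.01.
term1 = 0.01/0.65 = 0.015385.
term2 = 0.01/0.35 = 0.028571.
chi^2 = 0.015385 + 0.028571 = 0.0440

0.0440


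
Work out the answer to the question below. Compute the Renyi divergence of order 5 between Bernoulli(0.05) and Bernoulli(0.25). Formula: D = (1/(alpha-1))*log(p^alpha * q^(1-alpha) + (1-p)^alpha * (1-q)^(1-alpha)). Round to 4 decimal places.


Renyi divergence of order alpha between Bernoulli distributions:
D = (1/(alpha-1))*log(p^alpha * q^(1-alpha) + (1-p)^alpha * (1-q)^(1-alpha)).
alpha = 5, p = 0.05, q = 0.25.
p^alpha * q^(1-alpha) = 0.05^5 * 0.25^-4 = 8e-05.
(1-p)^alpha * (1-q)^(1-alpha) = 0.95^5 * 0.75^-4 = 2.44553.
sum = 8e-05 + 2.44553 = 2.44561.
D = (1/4)*log(2.44561) = 0.2236

0.2236


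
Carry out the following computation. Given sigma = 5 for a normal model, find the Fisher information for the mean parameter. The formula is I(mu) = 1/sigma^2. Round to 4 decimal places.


The Fisher information for the mean of a normal distribution is I(mu) = 1/sigma^2.
sigma = 5, so sigma^2 = 25.
I(mu) = 1/25 = 0.0400

0.0400


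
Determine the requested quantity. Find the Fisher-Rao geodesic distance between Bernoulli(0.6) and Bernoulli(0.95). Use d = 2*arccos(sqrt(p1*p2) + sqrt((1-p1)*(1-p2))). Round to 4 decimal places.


Geodesic distance on Bernoulli manifold:
d(p1,p2) = 2*arccos(sqrt(p1*p2) + sqrt((1-p1)*(1-p2))).
sqrt(p1*p2) = sqrt(0.6*0.95) = 0.754983.
sqrt((1-p1)*(1-p2)) = sqrt(0.4*0.05) = 0.141421.
arg = 0.754983 + 0.141421 = 0.896405.
d = 2*arccos(0.896405) = 0.9184

0.9184


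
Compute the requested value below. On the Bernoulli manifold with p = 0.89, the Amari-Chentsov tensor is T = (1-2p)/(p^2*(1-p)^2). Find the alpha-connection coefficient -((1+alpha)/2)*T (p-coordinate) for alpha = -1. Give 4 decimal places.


Skewness (Amari-Chentsov) tensor: T = (1-2p)/(p^2*(1-p)^2).
p = 0.89, 1-2p = -0.78, p^2 = 0.7921, (1-p)^2 = 0.0121.
T = -0.78/(0.7921 * 0.0121) = -81.382161.
In the p-coordinate, Gamma^(alpha) = Gamma^(0) - (alpha/2)*T with Gamma^(0) = (1/2)*g'(p) = -T/2,
so Gamma^(alpha) = -((1+alpha)/2)*T.
alpha = -1, -(1+alpha)/2 = 0.0.
Gamma = 0.0 * -81.382161 = 0.0000

0.0000


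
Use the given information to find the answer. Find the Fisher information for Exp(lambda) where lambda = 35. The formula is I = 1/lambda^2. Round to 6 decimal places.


Fisher information for exponential: I(lambda) = 1/lambda^2.
lambda = 35, lambda^2 = 1225.
I = 1/1225 = 0.000816

0.000816


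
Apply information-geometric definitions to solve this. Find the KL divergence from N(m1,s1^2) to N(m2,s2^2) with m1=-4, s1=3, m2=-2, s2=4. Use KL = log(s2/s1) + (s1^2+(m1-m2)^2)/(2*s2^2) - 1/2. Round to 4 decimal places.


KL divergence between normal distributions:
KL = log(s2/s1) + (s1^2 + (m1-m2)^2)/(2*s2^2) - 1/2.
log(4/3) = 0.287682.
(3^2 + (-4--2)^2)/(2*4^2) = (9 + 4)/32 = 0.40625.
KL = 0.287682 + 0.40625 - 0.5 = 0.1939

0.1939


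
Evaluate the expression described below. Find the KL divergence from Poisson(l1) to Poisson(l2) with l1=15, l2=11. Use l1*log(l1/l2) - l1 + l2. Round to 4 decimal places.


KL divergence for Poisson:
KL = l1*log(l1/l2) - l1 + l2.
l1 = 15, l2 = 11.
log(15/11) = 0.310155.
l1*log(l1/l2) = 15 * 0.310155 = 4.652324.
KL = 4.652324 - 15 + 11 = 0.6523

0.6523


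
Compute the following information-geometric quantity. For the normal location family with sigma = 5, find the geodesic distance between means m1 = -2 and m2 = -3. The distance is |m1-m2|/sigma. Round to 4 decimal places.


On the fixed-variance normal subfamily, geodesic distance = |m1-m2|/sigma.
|-2 - -3| = 1.
sigma = 5.
d = 1/5 = 0.2000

0.2000


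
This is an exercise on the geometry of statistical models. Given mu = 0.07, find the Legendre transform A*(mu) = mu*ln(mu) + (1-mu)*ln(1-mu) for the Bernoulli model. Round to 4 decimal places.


Legendre transform for Bernoulli:
A*(mu) = mu*log(mu) + (1-mu)*log(1-mu).
mu = 0.07, 1-mu = 0.93.
mu*log(mu) = 0.07*log(0.07) = -0.186148.
(1-mu)*log(1-mu) = 0.93*log(0.93) = -0.067491.
A* = -0.186148 + -0.067491 = -0.2536

-0.2536


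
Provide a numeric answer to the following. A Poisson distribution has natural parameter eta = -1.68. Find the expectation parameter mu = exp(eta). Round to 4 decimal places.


Expectation parameter for Poisson exponential family:
mu = exp(eta).
eta = -1.68.
mu = exp(-1.68) = 0.1864

0.1864


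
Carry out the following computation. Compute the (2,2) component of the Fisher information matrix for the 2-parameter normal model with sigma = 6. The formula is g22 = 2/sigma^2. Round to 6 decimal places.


For the 2-parameter normal family, the Fisher metric has:
  g11 = 1/sigma^2, g22 = 2/sigma^2.
sigma = 6, sigma^2 = 36.
g22 = 0.055556

0.055556


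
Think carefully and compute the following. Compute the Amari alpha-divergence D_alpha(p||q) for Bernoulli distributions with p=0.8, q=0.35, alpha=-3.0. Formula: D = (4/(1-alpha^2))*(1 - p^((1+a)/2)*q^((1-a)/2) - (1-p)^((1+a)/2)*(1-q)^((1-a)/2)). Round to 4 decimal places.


Amari alpha-divergence:
D = (4/(1-alpha^2))*(1 - p^((1+a)/2)*q^((1-a)/2) - (1-p)^((1+a)/2)*(1-q)^((1-a)/2)).
alpha = -3.0, p = 0.8, q = 0.35.
e1 = (1+alpha)/2 = -1.0, e2 = (1-alpha)/2 = 2.0.
t1 = p^e1 * q^e2 = 0.8^-1.0 * 0.35^2.0 = 0.153125.
t2 = (1-p)^e1 * (1-q)^e2 = 0.2^-1.0 * 0.65^2.0 = 2.1125.
4/(1-alpha^2) = -0.5.
D = -0.5*(1 - 0.153125 - 2.1125) = 0.6328

0.6328


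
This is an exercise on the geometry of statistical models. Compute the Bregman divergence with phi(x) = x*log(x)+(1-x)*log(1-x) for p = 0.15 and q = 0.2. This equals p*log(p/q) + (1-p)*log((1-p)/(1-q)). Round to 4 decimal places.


Bregman divergence with negative entropy generator:
D = p*log(p/q) + (1-p)*log((1-p)/(1-q)).
p = 0.15, q = 0.2.
p*log(p/q) = 0.15*log(0.15/0.2) = -0.043152.
(1-p)*log((1-p)/(1-q)) = 0.85*log(0.85/0.8) = 0.051531.
D = -0.043152 + 0.051531 = 0.0084

0.0084


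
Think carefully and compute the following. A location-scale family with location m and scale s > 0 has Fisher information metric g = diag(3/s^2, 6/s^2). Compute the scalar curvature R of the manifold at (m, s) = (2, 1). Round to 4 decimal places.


The metric has the form g = (A dm^2 + B ds^2)/s^2 with A = 3, B = 6.
Substitute u = sqrt(A/B)*m: g = B*(du^2 + ds^2)/s^2, i.e. B times the
Poincare upper half-plane metric, which has constant Gaussian curvature -1.
Scaling a 2D metric by a constant c divides the Gaussian curvature by c,
so K = -1/B = -1/(6) = -0.1667 everywhere (the point (m, s) = (2, 1) is irrelevant:
the curvature is constant).
Scalar curvature in dimension 2: R = 2K = -2/(6) = -0.3333.

-0.3333


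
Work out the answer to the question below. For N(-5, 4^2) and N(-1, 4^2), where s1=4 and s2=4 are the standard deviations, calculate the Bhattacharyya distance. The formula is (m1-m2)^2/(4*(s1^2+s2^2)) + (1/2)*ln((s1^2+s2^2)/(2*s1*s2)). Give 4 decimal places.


Bhattacharyya distance between two Gaussians:
DB = (m1-m2)^2/(4*(s1^2+s2^2)) + (1/2)*ln((s1^2+s2^2)/(2*s1*s2)).
(m1-m2)^2 = (-4)^2 = 16.
s1^2+s2^2 = 16 + 16 = 32.
term1 = 16/128 = 0.125.
term2 = 0.5*ln(32/32.0) = 0.0.
DB = 0.125 + 0.0 = 0.1250

0.1250


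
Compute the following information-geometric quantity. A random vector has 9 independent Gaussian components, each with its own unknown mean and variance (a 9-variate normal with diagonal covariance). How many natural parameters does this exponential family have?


Exponential family dimension calculation:
Each univariate normal has two natural parameters (mu/sigma^2 and -1/(2 sigma^2)).
With 9 independent components, dim = 2 * 9 = 18.

18


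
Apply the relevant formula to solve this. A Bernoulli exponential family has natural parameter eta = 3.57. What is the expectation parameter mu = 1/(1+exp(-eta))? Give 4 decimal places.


Dual coordinate (expectation parameter) for Bernoulli:
mu = 1/(1+exp(-eta)).
eta = 3.57.
exp(-eta) = exp(-3.57) = 0.028156.
mu = 1/(1+0.028156) = 0.9726

0.9726


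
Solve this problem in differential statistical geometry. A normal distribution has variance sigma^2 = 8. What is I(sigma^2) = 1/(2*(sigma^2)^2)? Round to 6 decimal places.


Fisher information for variance: I(sigma^2) = 1/(2*sigma^4).
sigma^2 = 8, so sigma^4 = 64.
I = 1/(2*64) = 1/128 = 0.007813

0.007813


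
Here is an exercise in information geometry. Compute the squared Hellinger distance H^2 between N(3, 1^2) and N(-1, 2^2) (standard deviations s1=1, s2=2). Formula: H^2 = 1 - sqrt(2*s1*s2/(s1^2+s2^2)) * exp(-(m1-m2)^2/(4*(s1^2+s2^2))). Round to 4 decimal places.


Squared Hellinger distance for Gaussians:
H^2 = 1 - sqrt(2*s1*s2/(s1^2+s2^2)) * exp(-(m1-m2)^2/(4*(s1^2+s2^2))).
s1^2 = 1, s2^2 = 4, s1^2+s2^2 = 5.
sqrt(2*1*2/(5)) = 0.894427.
(m1-m2)^2 = (4)^2 = 16.
exp(-16/(4*5)) = exp(-0.8) = 0.449329.
H^2 = 1 - 0.894427*0.449329 = 0.5981

0.5981


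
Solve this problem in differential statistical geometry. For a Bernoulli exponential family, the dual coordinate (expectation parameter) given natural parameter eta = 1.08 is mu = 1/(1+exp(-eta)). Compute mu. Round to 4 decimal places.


Dual coordinate (expectation parameter) for Bernoulli:
mu = 1/(1+exp(-eta)).
eta = 1.08.
exp(-eta) = exp(-1.08) = 0.339596.
mu = 1/(1+0.339596) = 0.7465

0.7465


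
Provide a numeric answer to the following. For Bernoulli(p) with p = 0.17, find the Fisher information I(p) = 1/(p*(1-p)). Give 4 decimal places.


For Bernoulli(p), Fisher information is I(p) = 1/(p*(1-p)).
p = 0.17, 1-p = 0.83.
p*(1-p) = 0.1411.
I(p) = 1/0.1411 = 7.0872

7.0872


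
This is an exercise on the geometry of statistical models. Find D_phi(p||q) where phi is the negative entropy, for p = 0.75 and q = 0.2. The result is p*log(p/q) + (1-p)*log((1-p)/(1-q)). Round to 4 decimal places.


Bregman divergence with negative entropy generator:
D = p*log(p/q) + (1-p)*log((1-p)/(1-q)).
p = 0.75, q = 0.2.
p*log(p/q) = 0.75*log(0.75/0.2) = 0.991317.
(1-p)*log((1-p)/(1-q)) = 0.25*log(0.25/0.8) = -0.290788.
D = 0.991317 + -0.290788 = 0.7005

0.7005


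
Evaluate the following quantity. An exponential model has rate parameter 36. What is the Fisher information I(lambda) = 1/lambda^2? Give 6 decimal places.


Fisher information for exponential: I(lambda) = 1/lambda^2.
lambda = 36, lambda^2 = 1296.
I = 1/1296 = 0.000772

0.000772


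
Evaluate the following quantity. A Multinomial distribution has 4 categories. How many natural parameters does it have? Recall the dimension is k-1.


Exponential family dimension calculation:
For Multinomial with k=4 categories, dim = k-1 = 3.

3


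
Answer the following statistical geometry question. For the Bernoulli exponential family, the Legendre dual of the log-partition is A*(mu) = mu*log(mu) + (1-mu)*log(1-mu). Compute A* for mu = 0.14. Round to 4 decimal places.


Legendre transform for Bernoulli:
A*(mu) = mu*log(mu) + (1-mu)*log(1-mu).
mu = 0.14, 1-mu = 0.86.
mu*log(mu) = 0.14*log(0.14) = -0.275256.
(1-mu)*log(1-mu) = 0.86*log(0.86) = -0.129708.
A* = -0.275256 + -0.129708 = -0.4050

-0.4050


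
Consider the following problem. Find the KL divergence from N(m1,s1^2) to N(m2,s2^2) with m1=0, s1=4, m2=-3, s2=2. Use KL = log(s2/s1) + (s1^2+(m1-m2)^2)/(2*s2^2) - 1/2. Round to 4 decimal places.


KL divergence between normal distributions:
KL = log(s2/s1) + (s1^2 + (m1-m2)^2)/(2*s2^2) - 1/2.
log(2/4) = -0.693147.
(4^2 + (0--3)^2)/(2*2^2) = (16 + 9)/8 = 3.125.
KL = -0.693147 + 3.125 - 0.5 = 1.9319

1.9319


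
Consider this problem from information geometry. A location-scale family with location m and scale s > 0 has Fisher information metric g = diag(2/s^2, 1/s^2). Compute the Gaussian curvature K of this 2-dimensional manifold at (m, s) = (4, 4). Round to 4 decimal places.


The metric has the form g = (A dm^2 + B ds^2)/s^2 with A = 2, B = 1.
Substitute u = sqrt(A/B)*m: g = B*(du^2 + ds^2)/s^2, i.e. B times the
Poincare upper half-plane metric, which has constant Gaussian curvature -1.
Scaling a 2D metric by a constant c divides the Gaussian curvature by c,
so K = -1/B = -1/(1) = -1.0000 everywhere (the point (m, s) = (4, 4) is irrelevant:
the curvature is constant).
The requested Gaussian curvature is K = -1.0000.

-1.0000


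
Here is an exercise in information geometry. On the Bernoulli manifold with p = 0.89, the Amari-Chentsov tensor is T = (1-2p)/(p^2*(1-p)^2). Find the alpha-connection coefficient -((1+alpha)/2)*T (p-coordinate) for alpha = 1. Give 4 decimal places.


Skewness (Amari-Chentsov) tensor: T = (1-2p)/(p^2*(1-p)^2).
p = 0.89, 1-2p = -0.78, p^2 = 0.7921, (1-p)^2 = 0.0121.
T = -0.78/(0.7921 * 0.0121) = -81.382161.
In the p-coordinate, Gamma^(alpha) = Gamma^(0) - (alpha/2)*T with Gamma^(0) = (1/2)*g'(p) = -T/2,
so Gamma^(alpha) = -((1+alpha)/2)*T.
alpha = 1, -(1+alpha)/2 = -1.0.
Gamma = -1.0 * -81.382161 = 81.3822

81.3822


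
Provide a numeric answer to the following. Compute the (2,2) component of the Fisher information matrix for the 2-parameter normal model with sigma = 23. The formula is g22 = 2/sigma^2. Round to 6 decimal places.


For the 2-parameter normal family, the Fisher metric has:
  g11 = 1/sigma^2, g22 = 2/sigma^2.
sigma = 23, sigma^2 = 529.
g22 = 0.003781

0.003781


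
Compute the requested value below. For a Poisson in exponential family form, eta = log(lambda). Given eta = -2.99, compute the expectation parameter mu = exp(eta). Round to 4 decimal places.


Expectation parameter for Poisson exponential family:
mu = exp(eta).
eta = -2.99.
mu = exp(-2.99) = 0.0503

0.0503


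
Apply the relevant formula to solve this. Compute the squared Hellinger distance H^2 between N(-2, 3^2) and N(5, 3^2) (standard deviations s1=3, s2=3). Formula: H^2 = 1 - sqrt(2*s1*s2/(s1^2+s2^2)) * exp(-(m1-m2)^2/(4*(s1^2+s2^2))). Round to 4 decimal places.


Squared Hellinger distance for Gaussians:
H^2 = 1 - sqrt(2*s1*s2/(s1^2+s2^2)) * exp(-(m1-m2)^2/(4*(s1^2+s2^2))).
s1^2 = 9, s2^2 = 9, s1^2+s2^2 = 18.
sqrt(2*3*3/(18)) = 1.0.
(m1-m2)^2 = (-7)^2 = 49.
exp(-49/(4*18)) = exp(-0.680556) = 0.506336.
H^2 = 1 - 1.0*0.506336 = 0.4937

0.4937


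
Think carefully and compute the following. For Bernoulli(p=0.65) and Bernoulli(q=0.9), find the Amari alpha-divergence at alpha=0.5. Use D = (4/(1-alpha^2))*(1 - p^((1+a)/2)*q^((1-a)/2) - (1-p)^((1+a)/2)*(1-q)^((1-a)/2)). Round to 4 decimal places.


Amari alpha-divergence:
D = (4/(1-alpha^2))*(1 - p^((1+a)/2)*q^((1-a)/2) - (1-p)^((1+a)/2)*(1-q)^((1-a)/2)).
alpha = 0.5, p = 0.65, q = 0.9.
e1 = (1+alpha)/2 = 0.75, e2 = (1-alpha)/2 = 0.25.
t1 = p^e1 * q^e2 = 0.65^0.75 * 0.9^0.25 = 0.705092.
t2 = (1-p)^e1 * (1-q)^e2 = 0.35^0.75 * 0.1^0.25 = 0.255889.
4/(1-alpha^2) = 5.333333.
D = 5.333333*(1 - 0.705092 - 0.255889) = 0.2081

0.2081


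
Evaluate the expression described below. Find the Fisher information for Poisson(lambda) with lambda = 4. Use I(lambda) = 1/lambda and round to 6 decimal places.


Fisher information for Poisson: I(lambda) = 1/lambda.
lambda = 4.
I(lambda) = 1/4 = 0.250000

0.250000


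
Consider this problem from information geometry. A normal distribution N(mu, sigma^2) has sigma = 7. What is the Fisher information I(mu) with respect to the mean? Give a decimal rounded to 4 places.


The Fisher information for the mean of a normal distribution is I(mu) = 1/sigma^2.
sigma = 7, so sigma^2 = 49.
I(mu) = 1/49 = 0.0204

0.0204


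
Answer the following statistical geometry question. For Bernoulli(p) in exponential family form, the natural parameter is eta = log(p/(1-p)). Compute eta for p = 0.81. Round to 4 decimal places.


Natural parameter for Bernoulli: eta = log(p/(1-p)).
p = 0.81, 1-p = 0.19.
p/(1-p) = 4.263158.
eta = log(4.263158) = 1.4500

1.4500


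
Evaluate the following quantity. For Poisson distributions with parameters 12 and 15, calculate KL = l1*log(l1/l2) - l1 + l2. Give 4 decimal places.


KL divergence for Poisson:
KL = l1*log(l1/l2) - l1 + l2.
l1 = 12, l2 = 15.
log(12/15) = -0.223144.
l1*log(l1/l2) = 12 * -0.223144 = -2.677723.
KL = -2.677723 - 12 + 15 = 0.3223

0.3223


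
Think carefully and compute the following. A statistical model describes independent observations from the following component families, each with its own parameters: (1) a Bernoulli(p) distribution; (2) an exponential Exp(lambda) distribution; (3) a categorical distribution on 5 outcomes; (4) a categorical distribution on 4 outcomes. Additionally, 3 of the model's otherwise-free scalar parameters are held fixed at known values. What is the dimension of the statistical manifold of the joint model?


The dimension of a statistical manifold equals the number of free
(independent) real parameters of the model. For a product of independent
blocks the parameter counts add.
- Bernoulli (p): 1.
- exponential (lambda): 1.
- categorical on 5 outcomes (probabilities sum to 1): 5-1 = 4.
- categorical on 4 outcomes (probabilities sum to 1): 4-1 = 3.
Total = 1 + 1 + 4 + 3 = 9.
3 parameter(s) fixed at known values: 9 - 3 = 6.
Dimension = 6

6
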